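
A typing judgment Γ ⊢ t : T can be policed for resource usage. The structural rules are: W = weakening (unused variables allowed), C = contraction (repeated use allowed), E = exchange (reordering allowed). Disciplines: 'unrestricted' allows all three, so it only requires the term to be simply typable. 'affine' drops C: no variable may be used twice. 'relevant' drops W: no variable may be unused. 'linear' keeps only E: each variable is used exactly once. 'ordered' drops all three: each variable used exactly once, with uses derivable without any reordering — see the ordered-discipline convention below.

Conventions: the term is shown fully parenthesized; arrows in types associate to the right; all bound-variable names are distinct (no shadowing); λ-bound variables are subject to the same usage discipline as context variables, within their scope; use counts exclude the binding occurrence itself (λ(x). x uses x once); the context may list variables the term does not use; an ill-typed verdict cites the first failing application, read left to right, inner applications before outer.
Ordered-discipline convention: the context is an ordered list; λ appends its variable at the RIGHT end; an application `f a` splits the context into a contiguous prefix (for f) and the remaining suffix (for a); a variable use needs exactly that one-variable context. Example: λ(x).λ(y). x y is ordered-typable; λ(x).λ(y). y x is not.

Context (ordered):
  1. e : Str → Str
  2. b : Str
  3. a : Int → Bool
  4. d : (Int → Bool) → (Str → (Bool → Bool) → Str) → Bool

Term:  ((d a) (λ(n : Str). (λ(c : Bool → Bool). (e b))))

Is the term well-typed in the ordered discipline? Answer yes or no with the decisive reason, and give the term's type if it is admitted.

no — needs weakening: n, c unused
use counts: e=1; b=1; a=1; d=1; n (bound)=0; c (bound)=0
uses in reading order: d, a, e, b
typing: well-typed — term : Bool
summary: ordered ✗, linear ✗, affine ✓, relevant ✗, unrestricted ✓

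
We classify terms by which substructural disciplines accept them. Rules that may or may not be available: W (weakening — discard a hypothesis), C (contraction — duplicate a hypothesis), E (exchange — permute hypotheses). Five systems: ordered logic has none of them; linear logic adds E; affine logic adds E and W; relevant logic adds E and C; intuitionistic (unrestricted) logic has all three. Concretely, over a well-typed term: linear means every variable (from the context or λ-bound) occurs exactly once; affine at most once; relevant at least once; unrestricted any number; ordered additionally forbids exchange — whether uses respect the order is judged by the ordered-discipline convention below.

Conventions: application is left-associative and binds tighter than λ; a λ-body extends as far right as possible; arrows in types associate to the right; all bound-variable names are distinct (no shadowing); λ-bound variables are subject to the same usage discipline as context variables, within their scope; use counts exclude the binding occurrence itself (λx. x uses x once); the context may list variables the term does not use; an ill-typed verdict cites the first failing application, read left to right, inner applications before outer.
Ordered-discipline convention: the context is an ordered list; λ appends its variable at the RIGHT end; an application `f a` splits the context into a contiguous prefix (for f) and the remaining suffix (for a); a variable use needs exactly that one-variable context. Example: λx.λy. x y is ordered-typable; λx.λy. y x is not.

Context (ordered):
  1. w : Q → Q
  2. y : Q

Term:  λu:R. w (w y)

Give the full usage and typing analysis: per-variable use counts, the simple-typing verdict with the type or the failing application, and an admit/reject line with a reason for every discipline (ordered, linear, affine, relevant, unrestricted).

usage: w: 2; y: 1; u (λ-bound): 0
left-to-right use order: w, w, y
typing: well-typed — term : R → Q
ordered ✗ (uses contraction: w ×2; unused: u — weakening required)
linear ✗ (uses contraction: w ×2; unused: u — weakening required)
affine ✗ (uses contraction: w ×2)
relevant ✗ (unused: u — weakening required)
unrestricted ✓ (type-checks (R → Q) and nothing is barred)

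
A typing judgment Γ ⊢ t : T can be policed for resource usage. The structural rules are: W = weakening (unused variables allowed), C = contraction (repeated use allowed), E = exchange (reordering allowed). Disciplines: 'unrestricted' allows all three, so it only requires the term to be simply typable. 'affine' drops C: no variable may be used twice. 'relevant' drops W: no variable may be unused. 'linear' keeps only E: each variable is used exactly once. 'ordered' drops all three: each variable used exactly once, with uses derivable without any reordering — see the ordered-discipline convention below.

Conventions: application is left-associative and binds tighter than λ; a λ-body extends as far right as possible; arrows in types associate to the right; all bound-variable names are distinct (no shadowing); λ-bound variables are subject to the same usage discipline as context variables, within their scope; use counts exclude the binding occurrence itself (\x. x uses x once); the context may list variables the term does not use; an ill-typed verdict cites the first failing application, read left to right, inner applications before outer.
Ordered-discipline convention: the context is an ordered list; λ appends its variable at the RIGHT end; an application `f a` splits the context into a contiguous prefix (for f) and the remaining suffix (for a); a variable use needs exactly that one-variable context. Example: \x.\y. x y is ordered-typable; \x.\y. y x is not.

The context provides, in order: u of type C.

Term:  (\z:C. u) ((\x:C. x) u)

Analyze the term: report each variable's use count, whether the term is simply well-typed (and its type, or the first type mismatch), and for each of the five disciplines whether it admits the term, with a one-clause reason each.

usage: u ×2; z (λ-bound) ×0; x (λ-bound) ×1
use order (left to right): u, x, u
typing: ✓ — C
ordered ✗ (u ×2 used more than once (contraction); z never used (weakening))
linear ✗ (u ×2 used more than once (contraction); z never used (weakening))
affine ✗ (u ×2 used more than once (contraction))
relevant ✗ (z never used (weakening))
unrestricted ✓ (well-typed at C; no restrictions here)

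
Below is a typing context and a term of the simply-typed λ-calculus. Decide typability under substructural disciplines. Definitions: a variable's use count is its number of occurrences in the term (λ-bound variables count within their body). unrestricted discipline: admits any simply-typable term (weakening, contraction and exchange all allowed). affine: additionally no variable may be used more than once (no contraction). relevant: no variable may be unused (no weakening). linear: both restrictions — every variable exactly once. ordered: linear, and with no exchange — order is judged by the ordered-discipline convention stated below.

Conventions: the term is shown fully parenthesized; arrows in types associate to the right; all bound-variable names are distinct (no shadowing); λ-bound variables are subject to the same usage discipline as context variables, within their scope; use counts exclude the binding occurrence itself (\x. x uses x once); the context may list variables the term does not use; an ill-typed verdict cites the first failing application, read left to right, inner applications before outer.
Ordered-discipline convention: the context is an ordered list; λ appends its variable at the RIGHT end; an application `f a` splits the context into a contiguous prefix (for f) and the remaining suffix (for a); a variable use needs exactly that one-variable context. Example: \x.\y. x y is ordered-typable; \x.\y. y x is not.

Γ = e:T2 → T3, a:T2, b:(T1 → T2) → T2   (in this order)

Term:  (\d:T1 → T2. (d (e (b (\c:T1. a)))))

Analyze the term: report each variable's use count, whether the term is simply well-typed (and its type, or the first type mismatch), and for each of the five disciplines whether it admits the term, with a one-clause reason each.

use counts: e: 1×, a: 1×, b: 1×, d (λ-bound): 1×, c (λ-bound): 0×
use order (left to right): d, e, b, a
typing: ill-typed: argument of type T3 where T1 is required
ordered: ✗ — fails simple typing
linear: ✗ — a type mismatch blocks all five
affine: ✗ — the type mismatch rejects it
relevant: ✗ — not simply typable
unrestricted: ✗ — fails simple typing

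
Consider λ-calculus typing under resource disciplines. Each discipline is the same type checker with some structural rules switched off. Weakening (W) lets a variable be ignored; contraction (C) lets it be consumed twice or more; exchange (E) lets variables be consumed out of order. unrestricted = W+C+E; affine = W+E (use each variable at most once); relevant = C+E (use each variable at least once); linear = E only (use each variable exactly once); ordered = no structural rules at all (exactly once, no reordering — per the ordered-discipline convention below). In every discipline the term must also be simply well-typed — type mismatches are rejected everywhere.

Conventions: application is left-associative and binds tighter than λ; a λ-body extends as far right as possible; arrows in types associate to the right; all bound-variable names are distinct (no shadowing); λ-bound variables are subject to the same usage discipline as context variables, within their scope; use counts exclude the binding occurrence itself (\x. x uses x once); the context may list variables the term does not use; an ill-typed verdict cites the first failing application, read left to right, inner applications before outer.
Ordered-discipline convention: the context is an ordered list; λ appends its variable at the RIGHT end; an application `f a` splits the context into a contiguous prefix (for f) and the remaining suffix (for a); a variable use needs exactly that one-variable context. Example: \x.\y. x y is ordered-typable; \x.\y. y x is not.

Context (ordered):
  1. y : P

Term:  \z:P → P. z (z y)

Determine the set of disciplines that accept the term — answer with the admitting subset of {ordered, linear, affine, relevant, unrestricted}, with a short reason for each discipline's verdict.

admitted by: relevant, unrestricted
variable uses: y=1, z (bound)=2
order of uses: z, z, y
typing: the term checks, with type (P → P) → P
ordered ✗ (needs contraction — z ×2)
linear ✗ (needs contraction — z ×2)
affine ✗ (needs contraction — z ×2)
relevant ✓ (y, z: all used, weakening unneeded)
unrestricted ✓ (type-checks ((P → P) → P) and nothing is barred)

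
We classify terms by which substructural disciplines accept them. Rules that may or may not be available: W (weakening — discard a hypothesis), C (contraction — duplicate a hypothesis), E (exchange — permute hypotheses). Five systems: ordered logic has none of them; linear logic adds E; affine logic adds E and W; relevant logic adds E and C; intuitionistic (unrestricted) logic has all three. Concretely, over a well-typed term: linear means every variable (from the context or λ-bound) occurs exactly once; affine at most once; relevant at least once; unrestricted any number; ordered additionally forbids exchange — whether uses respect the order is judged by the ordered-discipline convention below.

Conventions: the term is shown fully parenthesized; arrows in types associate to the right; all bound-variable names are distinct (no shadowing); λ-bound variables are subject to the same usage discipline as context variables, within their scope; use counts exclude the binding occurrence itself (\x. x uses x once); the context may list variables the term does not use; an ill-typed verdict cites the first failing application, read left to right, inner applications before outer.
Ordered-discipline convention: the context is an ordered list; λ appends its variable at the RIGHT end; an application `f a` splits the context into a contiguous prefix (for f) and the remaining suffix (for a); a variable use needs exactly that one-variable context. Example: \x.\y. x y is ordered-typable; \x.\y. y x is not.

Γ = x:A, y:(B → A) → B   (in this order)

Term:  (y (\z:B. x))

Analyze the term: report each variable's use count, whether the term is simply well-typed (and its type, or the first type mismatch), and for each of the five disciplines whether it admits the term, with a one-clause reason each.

use counts: x: 1×, y: 1×, z (bound): 0×
use order (left to right): y, x
typing: well-typed — term : B
ordered ✗ (z left unused)
linear ✗ (z left unused)
affine ✓ (at most one use each (x, y, z))
relevant ✗ (z left unused)
unrestricted ✓ (simply typable at B; W, C, E all held)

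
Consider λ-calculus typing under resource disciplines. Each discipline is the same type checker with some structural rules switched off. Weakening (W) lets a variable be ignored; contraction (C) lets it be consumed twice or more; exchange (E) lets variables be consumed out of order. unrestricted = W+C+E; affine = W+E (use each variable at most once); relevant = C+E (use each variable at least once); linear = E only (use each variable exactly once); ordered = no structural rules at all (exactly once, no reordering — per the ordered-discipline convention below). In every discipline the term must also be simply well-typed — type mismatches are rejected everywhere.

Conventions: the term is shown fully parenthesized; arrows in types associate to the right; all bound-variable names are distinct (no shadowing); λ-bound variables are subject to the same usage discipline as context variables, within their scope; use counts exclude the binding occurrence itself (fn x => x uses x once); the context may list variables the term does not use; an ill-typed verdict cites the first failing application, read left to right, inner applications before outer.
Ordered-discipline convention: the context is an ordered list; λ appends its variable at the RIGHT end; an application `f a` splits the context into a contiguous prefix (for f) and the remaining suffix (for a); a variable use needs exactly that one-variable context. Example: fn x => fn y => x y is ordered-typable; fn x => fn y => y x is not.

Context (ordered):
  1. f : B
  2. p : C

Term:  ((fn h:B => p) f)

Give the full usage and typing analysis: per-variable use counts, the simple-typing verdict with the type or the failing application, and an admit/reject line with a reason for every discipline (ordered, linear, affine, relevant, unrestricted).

use counts: f ×1, p ×1, h (bound) ×0
order of uses: p, f
typing: well-typed — term : C
ordered: ✗ — h left unused
linear: ✗ — h left unused
affine: ✓ — no duplicate uses among f, p, h
relevant: ✗ — h left unused
unrestricted: ✓ — typability at C is all that's needed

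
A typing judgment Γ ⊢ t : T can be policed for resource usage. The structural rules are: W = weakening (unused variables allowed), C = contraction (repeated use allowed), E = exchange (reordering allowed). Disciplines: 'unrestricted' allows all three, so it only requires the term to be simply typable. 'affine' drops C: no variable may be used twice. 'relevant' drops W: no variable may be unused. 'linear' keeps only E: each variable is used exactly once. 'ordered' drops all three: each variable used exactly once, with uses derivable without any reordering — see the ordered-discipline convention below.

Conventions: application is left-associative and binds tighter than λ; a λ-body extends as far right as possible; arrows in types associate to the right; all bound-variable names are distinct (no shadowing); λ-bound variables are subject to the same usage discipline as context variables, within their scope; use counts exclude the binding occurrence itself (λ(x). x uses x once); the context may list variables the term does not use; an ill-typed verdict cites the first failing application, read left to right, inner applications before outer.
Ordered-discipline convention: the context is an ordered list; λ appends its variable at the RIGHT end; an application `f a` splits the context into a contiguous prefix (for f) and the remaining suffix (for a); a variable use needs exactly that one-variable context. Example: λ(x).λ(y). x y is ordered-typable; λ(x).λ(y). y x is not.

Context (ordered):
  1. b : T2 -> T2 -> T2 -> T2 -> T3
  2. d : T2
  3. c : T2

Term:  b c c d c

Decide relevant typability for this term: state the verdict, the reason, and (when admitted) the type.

yes — none of b, d, c goes unused; term : T3
variable uses: b=1, d=1, c=3
order of uses: b, c, c, d, c
typing: ✓ — T3
across the five disciplines: ordered ✗, linear ✗, affine ✗, relevant ✓, unrestricted ✓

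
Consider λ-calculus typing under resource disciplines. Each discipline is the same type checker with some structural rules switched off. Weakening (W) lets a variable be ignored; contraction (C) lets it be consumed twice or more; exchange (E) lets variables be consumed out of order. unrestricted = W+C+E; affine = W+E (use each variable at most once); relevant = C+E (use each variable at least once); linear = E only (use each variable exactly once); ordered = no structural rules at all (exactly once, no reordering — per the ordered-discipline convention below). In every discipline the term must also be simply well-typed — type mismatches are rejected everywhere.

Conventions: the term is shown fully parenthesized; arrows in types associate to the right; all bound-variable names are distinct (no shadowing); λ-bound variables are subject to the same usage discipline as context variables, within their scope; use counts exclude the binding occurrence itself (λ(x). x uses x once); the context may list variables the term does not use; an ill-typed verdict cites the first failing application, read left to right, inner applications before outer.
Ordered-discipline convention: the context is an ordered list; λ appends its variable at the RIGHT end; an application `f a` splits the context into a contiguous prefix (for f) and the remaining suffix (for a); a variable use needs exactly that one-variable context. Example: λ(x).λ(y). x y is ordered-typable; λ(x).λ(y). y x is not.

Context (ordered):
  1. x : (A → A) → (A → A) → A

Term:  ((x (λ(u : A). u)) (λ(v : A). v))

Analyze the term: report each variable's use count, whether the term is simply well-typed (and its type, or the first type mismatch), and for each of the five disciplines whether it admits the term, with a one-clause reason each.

usage: x: 1×; u [bound]: 1×; v [bound]: 1×
left-to-right use order: x, u, v
typing: ✓ — A
ordered ✓ (x, u, v: once each, no exchange needed)
linear ✓ (exactly-once usage across x, u, v)
affine ✓ (at most one use each (x, u, v))
relevant ✓ (every one of x, u, v appears)
unrestricted ✓ (typability at A is all that's needed)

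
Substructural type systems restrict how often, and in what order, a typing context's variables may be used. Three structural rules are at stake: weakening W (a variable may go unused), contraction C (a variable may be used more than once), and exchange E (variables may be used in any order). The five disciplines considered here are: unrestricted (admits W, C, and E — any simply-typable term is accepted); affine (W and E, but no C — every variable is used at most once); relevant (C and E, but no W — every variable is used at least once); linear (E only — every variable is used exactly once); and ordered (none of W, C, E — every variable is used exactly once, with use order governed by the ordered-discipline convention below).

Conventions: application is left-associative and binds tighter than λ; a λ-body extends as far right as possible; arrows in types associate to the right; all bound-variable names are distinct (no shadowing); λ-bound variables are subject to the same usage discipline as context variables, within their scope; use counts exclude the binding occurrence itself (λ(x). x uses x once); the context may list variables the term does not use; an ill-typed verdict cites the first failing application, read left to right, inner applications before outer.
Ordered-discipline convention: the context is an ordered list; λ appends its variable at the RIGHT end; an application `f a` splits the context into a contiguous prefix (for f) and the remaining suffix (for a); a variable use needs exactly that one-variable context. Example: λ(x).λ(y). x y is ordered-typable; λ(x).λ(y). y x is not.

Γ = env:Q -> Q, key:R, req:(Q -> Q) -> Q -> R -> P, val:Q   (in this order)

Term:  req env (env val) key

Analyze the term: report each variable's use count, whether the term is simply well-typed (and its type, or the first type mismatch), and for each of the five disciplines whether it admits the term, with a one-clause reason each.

usage: env: 2×, key: 1×, req: 1×, val: 1×
order of uses: req, env, env, val, key
typing: well-typed at P
ordered: ✗ — uses contraction: env ×2
linear: ✗ — uses contraction: env ×2
affine: ✗ — uses contraction: env ×2
relevant: ✓ — none of env, key, req, val goes unused
unrestricted: ✓ — type-checks (P) and nothing is barred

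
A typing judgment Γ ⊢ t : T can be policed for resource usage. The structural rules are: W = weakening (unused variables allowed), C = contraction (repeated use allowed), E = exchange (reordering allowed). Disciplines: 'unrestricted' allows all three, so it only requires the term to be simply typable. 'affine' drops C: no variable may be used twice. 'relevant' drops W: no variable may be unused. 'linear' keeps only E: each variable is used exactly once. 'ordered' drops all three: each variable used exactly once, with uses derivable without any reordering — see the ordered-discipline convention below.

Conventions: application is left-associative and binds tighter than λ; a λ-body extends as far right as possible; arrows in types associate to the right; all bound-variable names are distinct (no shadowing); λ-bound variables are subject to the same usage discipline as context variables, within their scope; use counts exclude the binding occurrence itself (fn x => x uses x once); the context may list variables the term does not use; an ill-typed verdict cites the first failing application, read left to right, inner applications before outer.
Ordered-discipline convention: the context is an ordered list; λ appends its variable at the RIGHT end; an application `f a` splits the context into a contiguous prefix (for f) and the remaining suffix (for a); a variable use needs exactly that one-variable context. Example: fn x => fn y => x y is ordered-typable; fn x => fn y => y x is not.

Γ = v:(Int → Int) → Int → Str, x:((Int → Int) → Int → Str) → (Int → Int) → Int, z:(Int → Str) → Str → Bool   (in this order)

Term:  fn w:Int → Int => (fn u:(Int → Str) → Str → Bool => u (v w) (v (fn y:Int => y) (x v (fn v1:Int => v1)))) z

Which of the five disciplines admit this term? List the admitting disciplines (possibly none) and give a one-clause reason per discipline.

admitted in: relevant, unrestricted
use counts: v: 3, x: 1, z: 1, w (bound): 1, u (bound): 1, y (bound): 1, v1 (bound): 1
left-to-right use order: u, v, w, v, y, x, v, v1, z
typing: the term checks, with type (Int → Int) → Bool
ordered: ✗, needs contraction — v ×3
linear: ✗, needs contraction — v ×3
affine: ✗, needs contraction — v ×3
relevant: ✓, none of v, x, z, w, u, y, v1 goes unused
unrestricted: ✓, typability at (Int → Int) → Bool is all that's needed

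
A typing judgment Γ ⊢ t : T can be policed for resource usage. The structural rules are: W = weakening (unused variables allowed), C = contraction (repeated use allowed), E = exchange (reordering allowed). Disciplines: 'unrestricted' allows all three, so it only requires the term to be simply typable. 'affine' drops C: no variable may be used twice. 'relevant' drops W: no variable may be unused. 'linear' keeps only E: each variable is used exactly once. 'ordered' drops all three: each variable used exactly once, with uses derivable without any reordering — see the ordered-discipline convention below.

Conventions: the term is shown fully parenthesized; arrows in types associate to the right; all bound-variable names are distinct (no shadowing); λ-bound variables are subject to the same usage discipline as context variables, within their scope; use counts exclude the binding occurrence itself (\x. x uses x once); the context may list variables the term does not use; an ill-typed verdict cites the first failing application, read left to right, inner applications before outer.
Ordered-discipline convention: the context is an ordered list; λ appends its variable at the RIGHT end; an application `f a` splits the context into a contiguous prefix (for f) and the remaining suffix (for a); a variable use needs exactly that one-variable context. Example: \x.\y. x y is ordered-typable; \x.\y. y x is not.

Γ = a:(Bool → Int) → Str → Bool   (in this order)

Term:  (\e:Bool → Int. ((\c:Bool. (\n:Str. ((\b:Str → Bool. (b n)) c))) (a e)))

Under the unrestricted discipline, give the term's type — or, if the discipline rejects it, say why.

not well-typed under unrestricted — fails simple typing
use counts: a: 1; e (λ-bound): 1; c (λ-bound): 1; n (λ-bound): 1; b (λ-bound): 1
order of uses: b, n, c, a, e
typing: ill-typed: a function awaiting Str → Bool gets Bool
summary: ordered ✗ · linear ✗ · affine ✗ · relevant ✗ · unrestricted ✗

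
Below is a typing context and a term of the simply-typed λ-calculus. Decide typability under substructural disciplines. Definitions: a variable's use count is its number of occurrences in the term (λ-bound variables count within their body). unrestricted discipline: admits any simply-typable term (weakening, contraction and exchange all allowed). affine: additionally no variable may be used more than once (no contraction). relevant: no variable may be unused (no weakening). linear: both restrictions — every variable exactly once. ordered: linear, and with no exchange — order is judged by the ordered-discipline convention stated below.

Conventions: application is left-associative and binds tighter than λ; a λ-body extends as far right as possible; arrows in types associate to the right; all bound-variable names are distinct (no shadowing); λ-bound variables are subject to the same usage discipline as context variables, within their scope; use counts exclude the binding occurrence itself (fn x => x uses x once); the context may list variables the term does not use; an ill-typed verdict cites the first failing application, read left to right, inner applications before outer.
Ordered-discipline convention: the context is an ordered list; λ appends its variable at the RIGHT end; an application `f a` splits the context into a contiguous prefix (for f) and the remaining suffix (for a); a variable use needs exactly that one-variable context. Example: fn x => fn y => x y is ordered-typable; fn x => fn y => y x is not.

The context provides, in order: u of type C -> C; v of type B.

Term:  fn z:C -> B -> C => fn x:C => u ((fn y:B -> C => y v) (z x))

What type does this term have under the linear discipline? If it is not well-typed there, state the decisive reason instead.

term : (C -> B -> C) -> C -> C
usage: u: 1; v: 1; z [bound]: 1; x [bound]: 1; y [bound]: 1
order of uses: u, y, v, z, x
typing: ✓ — (C -> B -> C) -> C -> C
all disciplines: ordered ✗, linear ✓, affine ✓, relevant ✓, unrestricted ✓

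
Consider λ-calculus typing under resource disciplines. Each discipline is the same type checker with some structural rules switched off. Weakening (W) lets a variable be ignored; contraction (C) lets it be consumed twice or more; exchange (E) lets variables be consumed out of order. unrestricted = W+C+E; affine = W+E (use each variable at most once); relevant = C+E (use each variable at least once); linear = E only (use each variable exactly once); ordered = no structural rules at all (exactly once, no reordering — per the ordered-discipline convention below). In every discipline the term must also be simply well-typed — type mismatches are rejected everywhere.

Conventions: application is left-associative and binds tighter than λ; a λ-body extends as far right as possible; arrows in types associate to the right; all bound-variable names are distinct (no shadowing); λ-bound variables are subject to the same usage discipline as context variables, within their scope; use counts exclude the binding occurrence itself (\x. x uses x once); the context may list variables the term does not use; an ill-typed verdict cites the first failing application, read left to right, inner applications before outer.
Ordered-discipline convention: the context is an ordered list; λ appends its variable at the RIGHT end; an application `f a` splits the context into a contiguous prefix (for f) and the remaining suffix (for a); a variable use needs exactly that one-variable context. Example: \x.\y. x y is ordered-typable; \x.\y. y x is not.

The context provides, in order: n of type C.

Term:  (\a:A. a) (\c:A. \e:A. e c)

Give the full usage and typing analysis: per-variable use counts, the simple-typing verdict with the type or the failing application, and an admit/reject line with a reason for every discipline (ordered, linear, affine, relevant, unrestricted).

variable uses: n: 0; a (λ-bound): 1; c (λ-bound): 1; e (λ-bound): 1
left-to-right use order: a, e, c
typing: ill-typed: can't apply a value of type A
ordered: ✗, a type mismatch blocks all five
linear: ✗, the type mismatch rejects it
affine: ✗, not simply typable
relevant: ✗, fails simple typing
unrestricted: ✗, a type mismatch blocks all five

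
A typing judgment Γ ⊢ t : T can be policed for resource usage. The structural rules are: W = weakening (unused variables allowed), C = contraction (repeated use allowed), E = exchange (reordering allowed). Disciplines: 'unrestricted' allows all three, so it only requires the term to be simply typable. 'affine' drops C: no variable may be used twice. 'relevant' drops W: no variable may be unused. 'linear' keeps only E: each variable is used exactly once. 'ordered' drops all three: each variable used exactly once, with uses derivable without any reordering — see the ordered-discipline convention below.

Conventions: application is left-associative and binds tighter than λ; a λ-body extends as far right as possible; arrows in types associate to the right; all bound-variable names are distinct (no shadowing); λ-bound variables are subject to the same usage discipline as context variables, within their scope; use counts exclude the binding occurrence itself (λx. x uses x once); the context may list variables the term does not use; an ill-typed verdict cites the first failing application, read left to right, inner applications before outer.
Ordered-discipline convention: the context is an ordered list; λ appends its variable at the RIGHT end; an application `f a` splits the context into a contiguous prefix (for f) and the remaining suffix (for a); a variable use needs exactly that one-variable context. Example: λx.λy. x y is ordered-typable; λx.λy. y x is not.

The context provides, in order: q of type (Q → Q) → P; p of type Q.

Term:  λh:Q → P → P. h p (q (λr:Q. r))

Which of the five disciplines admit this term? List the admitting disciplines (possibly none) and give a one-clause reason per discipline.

admitted in: linear, affine, relevant, unrestricted
variable uses: q: 1×; p: 1×; h (λ-bound): 1×; r (λ-bound): 1×
order of uses: h, p, q, r
typing: well-typed at (Q → P → P) → P
ordered: ✗ — needs exchange: uses follow h, p, q, r
linear: ✓ — q, p, h, r: one use apiece
affine: ✓ — no duplicate uses among q, p, h, r
relevant: ✓ — none of q, p, h, r goes unused
unrestricted: ✓ — type-checks ((Q → P → P) → P) and nothing is barred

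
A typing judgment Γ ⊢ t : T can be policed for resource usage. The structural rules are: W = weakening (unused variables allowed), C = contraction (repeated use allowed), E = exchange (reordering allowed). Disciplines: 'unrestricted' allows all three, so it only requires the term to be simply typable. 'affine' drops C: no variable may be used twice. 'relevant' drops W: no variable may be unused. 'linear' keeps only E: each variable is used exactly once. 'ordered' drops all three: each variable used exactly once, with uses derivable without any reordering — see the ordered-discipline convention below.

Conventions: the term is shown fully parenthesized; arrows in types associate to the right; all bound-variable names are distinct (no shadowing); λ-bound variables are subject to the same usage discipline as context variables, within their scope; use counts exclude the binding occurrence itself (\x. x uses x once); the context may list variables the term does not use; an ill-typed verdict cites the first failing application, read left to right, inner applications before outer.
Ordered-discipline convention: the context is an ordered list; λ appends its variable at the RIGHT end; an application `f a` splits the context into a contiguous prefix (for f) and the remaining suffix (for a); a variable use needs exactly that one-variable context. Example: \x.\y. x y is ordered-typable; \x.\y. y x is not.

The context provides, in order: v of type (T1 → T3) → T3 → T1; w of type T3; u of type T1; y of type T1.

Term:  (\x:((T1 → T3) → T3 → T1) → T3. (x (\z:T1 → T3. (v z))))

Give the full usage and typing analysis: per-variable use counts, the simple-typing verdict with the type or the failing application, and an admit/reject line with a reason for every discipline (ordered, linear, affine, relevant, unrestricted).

use counts: v=1; w=0; u=0; y=0; x (λ-bound)=1; z (λ-bound)=1
left-to-right use order: x, v, z
typing: well-typed at (((T1 → T3) → T3 → T1) → T3) → T3
ordered ✗ (unused: w, u, y — weakening required)
linear ✗ (unused: w, u, y — weakening required)
affine ✓ (at most one use each (v, w, u, y, x, z))
relevant ✗ (unused: w, u, y — weakening required)
unrestricted ✓ (simply typable at (((T1 → T3) → T3 → T1) → T3) → T3; W, C, E all held)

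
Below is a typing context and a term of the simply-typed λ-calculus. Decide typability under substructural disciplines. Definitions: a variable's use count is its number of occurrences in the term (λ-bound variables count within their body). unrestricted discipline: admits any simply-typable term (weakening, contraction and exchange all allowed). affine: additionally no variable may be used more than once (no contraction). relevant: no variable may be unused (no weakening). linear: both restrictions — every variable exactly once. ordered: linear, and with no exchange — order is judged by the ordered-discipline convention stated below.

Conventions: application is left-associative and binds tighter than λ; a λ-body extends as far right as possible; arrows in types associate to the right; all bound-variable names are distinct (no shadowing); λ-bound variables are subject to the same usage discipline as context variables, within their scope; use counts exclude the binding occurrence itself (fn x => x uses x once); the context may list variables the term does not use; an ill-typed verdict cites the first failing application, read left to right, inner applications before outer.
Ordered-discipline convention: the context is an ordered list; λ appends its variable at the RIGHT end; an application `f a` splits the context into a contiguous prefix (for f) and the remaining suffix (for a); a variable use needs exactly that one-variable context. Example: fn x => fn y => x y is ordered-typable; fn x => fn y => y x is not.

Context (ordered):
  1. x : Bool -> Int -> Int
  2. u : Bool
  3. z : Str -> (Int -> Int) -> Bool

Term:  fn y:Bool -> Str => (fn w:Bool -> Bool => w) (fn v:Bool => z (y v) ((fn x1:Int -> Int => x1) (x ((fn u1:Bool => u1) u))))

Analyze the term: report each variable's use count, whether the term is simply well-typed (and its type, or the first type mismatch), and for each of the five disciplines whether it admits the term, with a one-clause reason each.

counts: x: 1×, u: 1×, z: 1×, y (bound): 1×, w (bound): 1×, v (bound): 1×, x1 (bound): 1×, u1 (bound): 1×
use order (left to right): w, z, y, v, x1, x, u1, u
typing: well-typed at (Bool -> Str) -> Bool -> Bool
ordered ✗ (no contiguous prefix/suffix split fits w, z, y, v, x1, x, u1, u)
linear ✓ (exactly-once usage across x, u, z, y, w, v, x1, u1)
affine ✓ (at most one use each (x, u, z, y, w, v, x1, u1))
relevant ✓ (none of x, u, z, y, w, v, x1, u1 goes unused)
unrestricted ✓ (typability at (Bool -> Str) -> Bool -> Bool is all that's needed)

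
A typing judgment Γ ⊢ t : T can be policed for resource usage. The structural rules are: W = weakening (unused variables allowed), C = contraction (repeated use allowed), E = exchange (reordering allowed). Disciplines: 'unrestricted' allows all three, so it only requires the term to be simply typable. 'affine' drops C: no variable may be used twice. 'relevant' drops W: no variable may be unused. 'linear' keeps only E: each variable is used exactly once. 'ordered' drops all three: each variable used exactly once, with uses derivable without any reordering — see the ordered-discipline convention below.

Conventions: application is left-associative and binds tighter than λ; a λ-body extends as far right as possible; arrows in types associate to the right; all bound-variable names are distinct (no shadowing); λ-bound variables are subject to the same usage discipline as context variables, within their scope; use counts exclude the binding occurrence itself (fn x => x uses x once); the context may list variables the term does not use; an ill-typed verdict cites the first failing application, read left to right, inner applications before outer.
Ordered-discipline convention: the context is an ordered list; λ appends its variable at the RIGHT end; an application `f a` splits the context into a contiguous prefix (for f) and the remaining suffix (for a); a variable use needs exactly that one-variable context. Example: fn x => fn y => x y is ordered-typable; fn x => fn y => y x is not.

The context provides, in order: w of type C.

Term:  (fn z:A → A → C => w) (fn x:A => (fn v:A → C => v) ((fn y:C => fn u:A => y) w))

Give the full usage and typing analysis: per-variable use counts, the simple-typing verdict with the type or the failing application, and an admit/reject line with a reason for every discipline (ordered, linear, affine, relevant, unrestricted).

usage: w: 2; z [bound]: 0; x [bound]: 0; v [bound]: 1; y [bound]: 1; u [bound]: 0
left-to-right use order: w, v, y, w
typing: ✓ — C
ordered: ✗ — w ×2 used more than once (contraction); needs weakening: z, x, u unused
linear: ✗ — w ×2 used more than once (contraction); needs weakening: z, x, u unused
affine: ✗ — w ×2 used more than once (contraction)
relevant: ✗ — needs weakening: z, x, u unused
unrestricted: ✓ — typability at C is all that's needed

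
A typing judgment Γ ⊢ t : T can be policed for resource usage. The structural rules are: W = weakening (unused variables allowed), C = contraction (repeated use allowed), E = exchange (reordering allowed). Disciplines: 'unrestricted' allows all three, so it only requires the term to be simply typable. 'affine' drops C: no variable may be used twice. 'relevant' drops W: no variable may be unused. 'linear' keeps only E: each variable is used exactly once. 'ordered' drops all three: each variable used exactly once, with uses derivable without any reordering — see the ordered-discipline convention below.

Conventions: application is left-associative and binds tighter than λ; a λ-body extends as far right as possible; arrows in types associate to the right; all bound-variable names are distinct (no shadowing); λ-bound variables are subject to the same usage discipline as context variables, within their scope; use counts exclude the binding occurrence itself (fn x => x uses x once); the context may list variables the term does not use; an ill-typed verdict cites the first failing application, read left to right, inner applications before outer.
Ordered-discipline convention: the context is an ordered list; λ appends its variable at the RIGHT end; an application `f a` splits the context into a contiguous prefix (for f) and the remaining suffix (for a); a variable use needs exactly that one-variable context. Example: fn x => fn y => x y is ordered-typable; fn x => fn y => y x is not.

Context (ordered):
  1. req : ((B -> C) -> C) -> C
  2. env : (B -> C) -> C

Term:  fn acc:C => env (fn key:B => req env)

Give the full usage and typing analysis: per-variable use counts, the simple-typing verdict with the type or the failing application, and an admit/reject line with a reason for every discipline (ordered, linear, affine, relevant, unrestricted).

counts: req=1, env=2, acc (bound)=0, key (bound)=0
use order (left to right): env, req, env
typing: the term checks, with type C -> C
ordered: ✗ — repeated use of env ×2; needs weakening: acc, key unused
linear: ✗ — repeated use of env ×2; needs weakening: acc, key unused
affine: ✗ — repeated use of env ×2
relevant: ✗ — needs weakening: acc, key unused
unrestricted: ✓ — simply typable at C -> C; W, C, E all held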